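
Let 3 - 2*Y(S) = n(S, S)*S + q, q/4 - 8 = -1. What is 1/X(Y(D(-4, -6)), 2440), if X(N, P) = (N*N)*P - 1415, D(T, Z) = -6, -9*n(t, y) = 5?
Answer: 9/4394515 ≈ 2.0480e-6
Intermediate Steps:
q = 28 (q = 32 + 4*(-1) = 32 - 4 = 28)
n(t, y) = -5/9 (n(t, y) = -⅑*5 = -5/9)
Y(S) = -25/2 + 5*S/18 (Y(S) = 3/2 - (-5*S/9 + 28)/2 = 3/2 - (28 - 5*S/9)/2 = 3/2 + (-14 + 5*S/18) = -25/2 + 5*S/18)
X(N, P) = -1415 + P*N² (X(N, P) = N²*P - 1415 = P*N² - 1415 = -1415 + P*N²)
1/X(Y(D(-4, -6)), 2440) = 1/(-1415 + 2440*(-25/2 + (5/18)*(-6))²) = 1/(-1415 + 2440*(-25/2 - 5/3)²) = 1/(-1415 + 2440*(-85/6)²) = 1/(-1415 + 2440*(7225/36)) = 1/(-1415 + 4407250/9) = 1/(4394515/9) = 9/4394515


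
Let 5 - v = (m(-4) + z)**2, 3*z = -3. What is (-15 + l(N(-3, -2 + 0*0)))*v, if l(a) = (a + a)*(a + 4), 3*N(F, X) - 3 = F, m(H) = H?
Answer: 300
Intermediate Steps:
z = -1 (z = (1/3)*(-3) = -1)
N(F, X) = 1 + F/3
l(a) = 2*a*(4 + a) (l(a) = (2*a)*(4 + a) = 2*a*(4 + a))
v = -20 (v = 5 - (-4 - 1)**2 = 5 - 1*(-5)**2 = 5 - 1*25 = 5 - 25 = -20)
(-15 + l(N(-3, -2 + 0*0)))*v = (-15 + 2*(1 + (1/3)*(-3))*(4 + (1 + (1/3)*(-3))))*(-20) = (-15 + 2*(1 - 1)*(4 + (1 - 1)))*(-20) = (-15 + 2*0*(4 + 0))*(-20) = (-15 + 2*0*4)*(-20) = (-15 + 0)*(-20) = -15*(-20) = 300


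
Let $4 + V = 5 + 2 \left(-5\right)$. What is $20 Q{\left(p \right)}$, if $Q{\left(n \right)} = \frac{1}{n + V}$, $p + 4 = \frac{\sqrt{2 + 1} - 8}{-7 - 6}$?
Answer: $- \frac{20930}{12959} + \frac{130 \sqrt{3}}{12959} \approx -1.5977$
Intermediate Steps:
$V = -9$ ($V = -4 + \left(5 + 2 \left(-5\right)\right) = -4 + \left(5 - 10\right) = -4 - 5 = -9$)
$p = - \frac{44}{13} - \frac{\sqrt{3}}{13}$ ($p = -4 + \frac{\sqrt{2 + 1} - 8}{-7 - 6} = -4 + \frac{\sqrt{3} - 8}{-13} = -4 + \left(-8 + \sqrt{3}\right) \left(- \frac{1}{13}\right) = -4 + \left(\frac{8}{13} - \frac{\sqrt{3}}{13}\right) = - \frac{44}{13} - \frac{\sqrt{3}}{13} \approx -3.5178$)
$Q{\left(n \right)} = \frac{1}{-9 + n}$ ($Q{\left(n \right)} = \frac{1}{n - 9} = \frac{1}{-9 + n}$)
$20 Q{\left(p \right)} = \frac{20}{-9 - \left(\frac{44}{13} + \frac{\sqrt{3}}{13}\right)} = \frac{20}{- \frac{161}{13} - \frac{\sqrt{3}}{13}}$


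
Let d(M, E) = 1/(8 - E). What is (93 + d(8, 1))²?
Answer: 425104/49 ≈ 8675.6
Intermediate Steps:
(93 + d(8, 1))² = (93 - 1/(-8 + 1))² = (93 - 1/(-7))² = (93 - 1*(-⅐))² = (93 + ⅐)² = (652/7)² = 425104/49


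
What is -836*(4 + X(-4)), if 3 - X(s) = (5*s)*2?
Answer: -39292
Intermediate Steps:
X(s) = 3 - 10*s (X(s) = 3 - 5*s*2 = 3 - 10*s)
-836*(4 + X(-4)) = -836*(4 + (3 - 10*(-4))) = -836*(4 + (3 + 40)) = -836*(4 + 43) = -836*47 = -39292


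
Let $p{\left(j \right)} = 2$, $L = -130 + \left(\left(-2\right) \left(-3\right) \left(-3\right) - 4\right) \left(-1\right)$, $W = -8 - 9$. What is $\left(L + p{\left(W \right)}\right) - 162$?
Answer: $-268$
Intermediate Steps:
$W = -17$ ($W = -8 - 9 = -17$)
$L = -108$ ($L = -130 + \left(6 \left(-3\right) - 4\right) \left(-1\right) = -130 + \left(-18 - 4\right) \left(-1\right) = -130 - -22 = -130 + 22 = -108$)
$\left(L + p{\left(W \right)}\right) - 162 = \left(-108 + 2\right) - 162 = -106 - 162 = -268$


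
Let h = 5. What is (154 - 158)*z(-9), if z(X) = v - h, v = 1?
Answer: 16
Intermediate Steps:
z(X) = -4 (z(X) = 1 - 1*5 = 1 - 5 = -4)
(154 - 158)*z(-9) = (154 - 158)*(-4) = -4*(-4) = 16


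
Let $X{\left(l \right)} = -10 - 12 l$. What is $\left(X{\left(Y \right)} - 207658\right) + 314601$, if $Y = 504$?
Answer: $100885$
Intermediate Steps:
$\left(X{\left(Y \right)} - 207658\right) + 314601 = \left(\left(-10 - 6048\right) - 207658\right) + 314601 = \left(-6058 - 207658\right) + 314601 = -213716 + 314601 = 100885$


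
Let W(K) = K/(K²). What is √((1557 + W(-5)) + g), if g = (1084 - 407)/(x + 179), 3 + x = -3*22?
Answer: 23*√1430/22 ≈ 39.534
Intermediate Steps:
x = -69 (x = -3 - 3*22 = -3 - 66 = -69)
W(K) = 1/K (W(K) = K/K² = 1/K)
g = 677/110 (g = (1084 - 407)/(-69 + 179) = 677/110 ≈ 6.1545)
√((1557 + W(-5)) + g) = √((1557 + 1/(-5)) + 677/110) = √((1557 - ⅕) + 677/110) = √(7784/5 + 677/110) = √(34385/22) = 23*√1430/22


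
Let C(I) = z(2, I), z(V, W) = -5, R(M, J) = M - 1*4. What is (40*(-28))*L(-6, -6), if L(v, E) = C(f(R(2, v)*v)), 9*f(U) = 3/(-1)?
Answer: 5600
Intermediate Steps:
R(M, J) = -4 + M (R(M, J) = M - 4 = -4 + M)
f(U) = -⅓ (f(U) = (3/(-1))/9 = (3*(-1))/9 = (⅑)*(-3) = -⅓)
C(I) = -5
L(v, E) = -5
(40*(-28))*L(-6, -6) = (40*(-28))*(-5) = -1120*(-5) = 5600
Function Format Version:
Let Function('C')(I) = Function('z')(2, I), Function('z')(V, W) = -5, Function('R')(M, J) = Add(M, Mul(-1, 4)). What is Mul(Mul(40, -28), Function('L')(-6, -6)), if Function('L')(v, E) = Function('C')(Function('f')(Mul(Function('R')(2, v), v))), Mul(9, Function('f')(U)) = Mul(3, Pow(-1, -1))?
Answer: 5600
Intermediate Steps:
Function('R')(M, J) = Add(-4, M) (Function('R')(M, J) = Add(M, -4) = Add(-4, M))
Function('f')(U) = Rational(-1, 3) (Function('f')(U) = Mul(Rational(1, 9), Mul(3, Pow(-1, -1))) = Mul(Rational(1, 9), Mul(3, -1)) = Mul(Rational(1, 9), -3) = Rational(-1, 3))
Function('C')(I) = -5
Function('L')(v, E) = -5
Mul(Mul(40, -28), Function('L')(-6, -6)) = Mul(Mul(40, -28), -5) = Mul(-1120, -5) = 5600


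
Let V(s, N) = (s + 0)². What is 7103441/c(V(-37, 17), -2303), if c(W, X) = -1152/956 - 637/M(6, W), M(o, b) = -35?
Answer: 8488611995/20309 ≈ 4.1797e+5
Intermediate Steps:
V(s, N) = s²
c(W, X) = 20309/1195 (c(W, X) = -1152/956 - 637/(-35) = -1152*1/956 - 637*(-1/35) = -288/239 + 91/5 = 20309/1195)
7103441/c(V(-37, 17), -2303) = 7103441/(20309/1195) = 7103441*(1195/20309) = 8488611995/20309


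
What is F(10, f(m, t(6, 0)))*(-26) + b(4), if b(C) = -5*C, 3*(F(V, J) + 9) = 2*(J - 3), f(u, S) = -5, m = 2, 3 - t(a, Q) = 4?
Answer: 1058/3 ≈ 352.67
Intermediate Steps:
t(a, Q) = -1 (t(a, Q) = 3 - 1*4 = 3 - 4 = -1)
F(V, J) = -11 + 2*J/3 (F(V, J) = -9 + (2*(J - 3))/3 = -9 + (2*(-3 + J))/3 = -9 + (-6 + 2*J)/3 = -9 + (-2 + 2*J/3) = -11 + 2*J/3)
F(10, f(m, t(6, 0)))*(-26) + b(4) = (-11 + (2/3)*(-5))*(-26) - 5*4 = (-11 - 10/3)*(-26) - 20 = -43/3*(-26) - 20 = 1118/3 - 20 = 1058/3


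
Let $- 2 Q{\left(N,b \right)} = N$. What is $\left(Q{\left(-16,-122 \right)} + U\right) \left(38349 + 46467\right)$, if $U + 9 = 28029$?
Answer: $2377222848$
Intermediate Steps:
$U = 28020$ ($U = -9 + 28029 = 28020$)
$Q{\left(N,b \right)} = - \frac{N}{2}$
$\left(Q{\left(-16,-122 \right)} + U\right) \left(38349 + 46467\right) = \left(\left(- \frac{1}{2}\right) \left(-16\right) + 28020\right) \left(38349 + 46467\right) = \left(8 + 28020\right) 84816 = 28028 \cdot 84816 = 2377222848$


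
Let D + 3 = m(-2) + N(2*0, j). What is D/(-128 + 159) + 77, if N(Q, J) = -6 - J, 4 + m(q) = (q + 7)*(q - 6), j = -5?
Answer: 2339/31 ≈ 75.452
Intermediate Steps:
m(q) = -4 + (-6 + q)*(7 + q) (m(q) = -4 + (q + 7)*(q - 6) = -4 + (7 + q)*(-6 + q) = -4 + (-6 + q)*(7 + q))
D = -48 (D = -3 + ((-46 - 2 + (-2)**2) + (-6 - 1*(-5))) = -3 + ((-46 - 2 + 4) + (-6 + 5)) = -3 + (-44 - 1) = -3 - 45 = -48)
D/(-128 + 159) + 77 = -48/(-128 + 159) + 77 = -48/31 + 77 = 2339/31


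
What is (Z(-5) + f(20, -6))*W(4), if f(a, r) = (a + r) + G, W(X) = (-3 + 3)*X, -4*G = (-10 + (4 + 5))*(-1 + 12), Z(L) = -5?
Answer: 0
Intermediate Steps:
G = 11/4 (G = -(-10 + (4 + 5))*(-1 + 12)/4 = -(-10 + 9)*11/4 = -(-1)*11/4 = -¼*(-11) = 11/4 ≈ 2.7500)
W(X) = 0 (W(X) = 0*X = 0)
f(a, r) = 11/4 + a + r (f(a, r) = (a + r) + 11/4 = 11/4 + a + r)
(Z(-5) + f(20, -6))*W(4) = (-5 + (11/4 + 20 - 6))*0 = (-5 + 67/4)*0 = (47/4)*0 = 0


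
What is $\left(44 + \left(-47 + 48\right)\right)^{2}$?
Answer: $2025$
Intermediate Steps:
$\left(44 + \left(-47 + 48\right)\right)^{2} = \left(44 + 1\right)^{2} = 45^{2} = 2025$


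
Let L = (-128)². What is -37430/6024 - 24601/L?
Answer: -95181193/12337152 ≈ -7.7150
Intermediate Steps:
L = 16384
-37430/6024 - 24601/L = -37430/6024 - 24601/16384 = -37430*1/6024 - 24601*1/16384 = -18715/3012 - 24601/16384 = -95181193/12337152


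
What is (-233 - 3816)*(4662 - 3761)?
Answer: -3648149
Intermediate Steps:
(-233 - 3816)*(4662 - 3761) = -4049*901 = -3648149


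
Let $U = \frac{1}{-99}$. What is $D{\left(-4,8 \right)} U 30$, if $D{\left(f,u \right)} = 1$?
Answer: $- \frac{10}{33} \approx -0.30303$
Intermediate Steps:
$U = - \frac{1}{99} \approx -0.010101$
$D{\left(-4,8 \right)} U 30 = 1 \left(- \frac{1}{99}\right) 30 = \left(- \frac{1}{99}\right) 30 = - \frac{10}{33}$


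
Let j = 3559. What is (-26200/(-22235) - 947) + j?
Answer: 11620804/4447 ≈ 2613.2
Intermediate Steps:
(-26200/(-22235) - 947) + j = (-26200/(-22235) - 947) + 3559 = (-26200*(-1/22235) - 947) + 3559 = (5240/4447 - 947) + 3559 = -4206069/4447 + 3559 = 11620804/4447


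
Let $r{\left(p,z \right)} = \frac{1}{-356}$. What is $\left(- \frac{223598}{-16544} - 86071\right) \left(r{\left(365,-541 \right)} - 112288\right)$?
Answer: $\frac{28456568542576377}{2944832} \approx 9.6632 \cdot 10^{9}$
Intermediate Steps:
$r{\left(p,z \right)} = - \frac{1}{356}$
$\left(- \frac{223598}{-16544} - 86071\right) \left(r{\left(365,-541 \right)} - 112288\right) = \left(- \frac{223598}{-16544} - 86071\right) \left(- \frac{1}{356} - 112288\right) = \left(\left(-223598\right) \left(- \frac{1}{16544}\right) - 86071\right) \left(- \frac{39974529}{356}\right) = \left(\frac{111799}{8272} - 86071\right) \left(- \frac{39974529}{356}\right) = \left(- \frac{711867513}{8272}\right) \left(- \frac{39974529}{356}\right) = \frac{28456568542576377}{2944832}$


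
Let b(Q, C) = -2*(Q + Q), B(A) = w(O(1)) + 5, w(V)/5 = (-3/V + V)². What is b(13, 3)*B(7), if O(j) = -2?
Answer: -325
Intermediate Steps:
w(V) = 5*(V - 3/V)² (w(V) = 5*(-3/V + V)² = 5*(V - 3/V)²)
B(A) = 25/4 (B(A) = 5*(-3 + (-2)²)²/(-2)² + 5 = 5*(¼)*(-3 + 4)² + 5 = 5*(¼)*1² + 5 = 5*(¼)*1 + 5 = 5/4 + 5 = 25/4)
b(Q, C) = -4*Q
b(13, 3)*B(7) = -4*13*(25/4) = -52*25/4 = -325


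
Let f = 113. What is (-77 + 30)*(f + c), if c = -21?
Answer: -4324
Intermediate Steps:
(-77 + 30)*(f + c) = (-77 + 30)*(113 - 21) = -47*92 = -4324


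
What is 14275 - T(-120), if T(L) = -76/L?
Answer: 428231/30 ≈ 14274.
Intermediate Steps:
14275 - T(-120) = 14275 - (-76)/(-120) = 14275 - (-76)*(-1)/120 = 14275 - 1*19/30 = 14275 - 19/30 = 428231/30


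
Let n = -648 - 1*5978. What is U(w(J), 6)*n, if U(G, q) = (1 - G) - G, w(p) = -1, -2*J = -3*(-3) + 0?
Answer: -19878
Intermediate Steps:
J = -9/2 (J = -(-3*(-3) + 0)/2 = -(9 + 0)/2 = -1/2*9 = -9/2 ≈ -4.5000)
U(G, q) = 1 - 2*G
n = -6626 (n = -648 - 5978 = -6626)
U(w(J), 6)*n = (1 - 2*(-1))*(-6626) = (1 + 2)*(-6626) = 3*(-6626) = -19878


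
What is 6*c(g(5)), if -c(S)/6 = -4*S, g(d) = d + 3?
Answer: 1152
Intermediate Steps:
g(d) = 3 + d
c(S) = 24*S (c(S) = -(-24)*S = 24*S)
6*c(g(5)) = 6*(24*(3 + 5)) = 6*(24*8) = 6*192 = 1152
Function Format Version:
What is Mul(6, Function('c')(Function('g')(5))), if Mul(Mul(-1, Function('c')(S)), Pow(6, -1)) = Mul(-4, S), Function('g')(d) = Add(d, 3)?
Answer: 1152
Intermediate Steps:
Function('g')(d) = Add(3, d)
Function('c')(S) = Mul(24, S) (Function('c')(S) = Mul(-6, Mul(-4, S)) = Mul(24, S))
Mul(6, Function('c')(Function('g')(5))) = Mul(6, Mul(24, Add(3, 5))) = Mul(6, Mul(24, 8)) = Mul(6, 192) = 1152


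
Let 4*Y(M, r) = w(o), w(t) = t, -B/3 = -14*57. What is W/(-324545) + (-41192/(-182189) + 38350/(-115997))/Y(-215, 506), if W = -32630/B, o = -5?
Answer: 1078186891785751/12888386466019785 ≈ 0.083656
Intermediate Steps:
B = 2394 (B = -(-42)*57 = -3*(-798) = 2394)
Y(M, r) = -5/4 (Y(M, r) = (¼)*(-5) = -5/4)
W = -16315/1197 (W = -32630/2394 = -32630*1/2394 = -16315/1197 ≈ -13.630)
W/(-324545) + (-41192/(-182189) + 38350/(-115997))/Y(-215, 506) = -16315/1197/(-324545) + (-41192/(-182189) + 38350/(-115997))/(-5/4) = -16315/1197*(-1/324545) + (-41192*(-1/182189) + 38350*(-1/115997))*(-⅘) = 251/5976621 + (41192/182189 - 38350/115997)*(-⅘) = 251/5976621 - 315542818/3019053919*(-⅘) = 251/5976621 + 1262171272/15095269595 = 1078186891785751/12888386466019785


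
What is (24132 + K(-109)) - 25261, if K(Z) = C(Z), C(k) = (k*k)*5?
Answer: 58276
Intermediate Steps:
C(k) = 5*k**2 (C(k) = k**2*5 = 5*k**2)
K(Z) = 5*Z**2
(24132 + K(-109)) - 25261 = (24132 + 5*(-109)**2) - 25261 = (24132 + 5*11881) - 25261 = (24132 + 59405) - 25261 = 83537 - 25261 = 58276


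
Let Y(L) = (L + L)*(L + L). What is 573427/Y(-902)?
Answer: 573427/3254416 ≈ 0.17620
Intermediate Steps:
Y(L) = 4*L² (Y(L) = (2*L)*(2*L) = 4*L²)
573427/Y(-902) = 573427/((4*(-902)²)) = 573427/((4*813604)) = 573427/3254416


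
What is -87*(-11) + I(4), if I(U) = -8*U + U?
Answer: 929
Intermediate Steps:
I(U) = -7*U
-87*(-11) + I(4) = -87*(-11) - 7*4 = 957 - 28 = 929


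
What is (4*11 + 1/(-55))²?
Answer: 5851561/3025 ≈ 1934.4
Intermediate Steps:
(4*11 + 1/(-55))² = (44 - 1/55)² = (2419/55)² = 5851561/3025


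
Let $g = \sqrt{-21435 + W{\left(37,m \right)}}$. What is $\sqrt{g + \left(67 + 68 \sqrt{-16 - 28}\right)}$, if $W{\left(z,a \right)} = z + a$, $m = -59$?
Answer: $\sqrt{67 + i \sqrt{21457} + 136 i \sqrt{11}} \approx 18.28 + 16.345 i$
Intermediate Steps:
$W{\left(z,a \right)} = a + z$
$g = i \sqrt{21457}$ ($g = \sqrt{-21435 + \left(-59 + 37\right)} = \sqrt{-21435 - 22} = \sqrt{-21457} = i \sqrt{21457} \approx 146.48 i$)
$\sqrt{g + \left(67 + 68 \sqrt{-16 - 28}\right)} = \sqrt{i \sqrt{21457} + \left(67 + 68 \sqrt{-16 - 28}\right)} = \sqrt{i \sqrt{21457} + \left(67 + 68 \sqrt{-44}\right)} = \sqrt{i \sqrt{21457} + \left(67 + 68 \cdot 2 i \sqrt{11}\right)} = \sqrt{i \sqrt{21457} + \left(67 + 136 i \sqrt{11}\right)} = \sqrt{67 + i \sqrt{21457} + 136 i \sqrt{11}}$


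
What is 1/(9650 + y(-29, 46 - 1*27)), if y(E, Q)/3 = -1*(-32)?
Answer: 1/9746 ≈ 0.00010261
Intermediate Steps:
y(E, Q) = 96 (y(E, Q) = 3*(-1*(-32)) = 3*32 = 96)
1/(9650 + y(-29, 46 - 1*27)) = 1/(9650 + 96) = 1/9746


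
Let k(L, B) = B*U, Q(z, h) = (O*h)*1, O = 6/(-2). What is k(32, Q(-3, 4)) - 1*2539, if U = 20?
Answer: -2779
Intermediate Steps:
O = -3 (O = 6*(-1/2) = -3)
Q(z, h) = -3*h (Q(z, h) = -3*h*1 = -3*h)
k(L, B) = 20*B (k(L, B) = B*20 = 20*B)
k(32, Q(-3, 4)) - 1*2539 = 20*(-3*4) - 1*2539 = 20*(-12) - 2539 = -240 - 2539 = -2779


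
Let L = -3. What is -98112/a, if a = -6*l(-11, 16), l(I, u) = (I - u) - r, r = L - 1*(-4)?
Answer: -584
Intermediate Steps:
r = 1 (r = -3 - 1*(-4) = -3 + 4 = 1)
l(I, u) = -1 + I - u (l(I, u) = (I - u) - 1*1 = (I - u) - 1 = -1 + I - u)
a = 168 (a = -6*(-1 - 11 - 1*16) = -6*(-1 - 11 - 16) = -6*(-28) = 168)
-98112/a = -98112/168 = -98112*1/168 = -584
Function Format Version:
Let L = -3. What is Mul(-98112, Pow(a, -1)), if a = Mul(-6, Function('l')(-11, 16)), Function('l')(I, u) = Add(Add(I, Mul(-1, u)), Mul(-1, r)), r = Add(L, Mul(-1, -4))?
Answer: -584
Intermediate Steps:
r = 1 (r = Add(-3, Mul(-1, -4)) = Add(-3, 4) = 1)
Function('l')(I, u) = Add(-1, I, Mul(-1, u)) (Function('l')(I, u) = Add(Add(I, Mul(-1, u)), Mul(-1, 1)) = Add(Add(I, Mul(-1, u)), -1) = Add(-1, I, Mul(-1, u)))
a = 168 (a = Mul(-6, Add(-1, -11, Mul(-1, 16))) = Mul(-6, Add(-1, -11, -16)) = Mul(-6, -28) = 168)
Mul(-98112, Pow(a, -1)) = Mul(-98112, Pow(168, -1)) = Mul(-98112, Rational(1, 168)) = -584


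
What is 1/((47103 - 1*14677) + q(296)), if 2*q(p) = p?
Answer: 1/32574 ≈ 3.0699e-5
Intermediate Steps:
q(p) = p/2
1/((47103 - 1*14677) + q(296)) = 1/((47103 - 1*14677) + (½)*296) = 1/((47103 - 14677) + 148) = 1/(32426 + 148) = 1/32574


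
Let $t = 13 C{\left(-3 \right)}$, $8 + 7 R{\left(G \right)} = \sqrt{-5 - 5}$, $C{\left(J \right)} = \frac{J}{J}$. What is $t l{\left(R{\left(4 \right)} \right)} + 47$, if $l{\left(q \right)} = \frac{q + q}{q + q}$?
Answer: $60$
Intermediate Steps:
$C{\left(J \right)} = 1$
$R{\left(G \right)} = - \frac{8}{7} + \frac{i \sqrt{10}}{7}$ ($R{\left(G \right)} = - \frac{8}{7} + \frac{\sqrt{-5 - 5}}{7} = - \frac{8}{7} + \frac{\sqrt{-10}}{7} = - \frac{8}{7} + \frac{i \sqrt{10}}{7}$)
$l{\left(q \right)} = 1$ ($l{\left(q \right)} = \frac{2 q}{2 q} = 2 q \frac{1}{2 q} = 1$)
$t = 13$ ($t = 13 \cdot 1 = 13$)
$t l{\left(R{\left(4 \right)} \right)} + 47 = 13 \cdot 1 + 47 = 13 + 47 = 60$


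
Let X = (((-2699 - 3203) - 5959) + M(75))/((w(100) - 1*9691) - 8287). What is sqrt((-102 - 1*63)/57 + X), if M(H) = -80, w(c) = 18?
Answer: 7*I*sqrt(1324778990)/170620 ≈ 1.4933*I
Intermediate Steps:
X = 11941/17960 (X = (((-2699 - 3203) - 5959) - 80)/((18 - 1*9691) - 8287) = ((-5902 - 5959) - 80)/((18 - 9691) - 8287) = (-11861 - 80)/(-9673 - 8287) = -11941/(-17960) = -11941*(-1/17960) = 11941/17960 ≈ 0.66487)
sqrt((-102 - 1*63)/57 + X) = sqrt((-102 - 1*63)/57 + 11941/17960) = sqrt((-102 - 63)*(1/57) + 11941/17960) = sqrt(-165*1/57 + 11941/17960) = sqrt(-55/19 + 11941/17960) = sqrt(-760921/341240) = 7*I*sqrt(1324778990)/170620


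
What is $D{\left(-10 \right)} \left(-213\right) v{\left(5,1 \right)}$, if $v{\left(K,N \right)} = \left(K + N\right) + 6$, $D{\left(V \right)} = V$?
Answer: $25560$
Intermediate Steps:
$v{\left(K,N \right)} = 6 + K + N$
$D{\left(-10 \right)} \left(-213\right) v{\left(5,1 \right)} = \left(-10\right) \left(-213\right) \left(6 + 5 + 1\right) = 2130 \cdot 12 = 25560$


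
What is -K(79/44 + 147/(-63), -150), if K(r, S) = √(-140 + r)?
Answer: -I*√612183/66 ≈ -11.855*I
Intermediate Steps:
-K(79/44 + 147/(-63), -150) = -√(-140 + (79/44 + 147/(-63))) = -√(-140 + (79*(1/44) + 147*(-1/63))) = -√(-140 + (79/44 - 7/3)) = -√(-140 - 71/132) = -√(-18551/132) = -I*√612183/66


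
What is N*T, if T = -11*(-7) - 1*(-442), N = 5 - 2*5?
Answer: -2595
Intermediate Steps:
N = -5 (N = 5 - 10 = -5)
T = 519 (T = 77 + 442 = 519)
N*T = -5*519 = -2595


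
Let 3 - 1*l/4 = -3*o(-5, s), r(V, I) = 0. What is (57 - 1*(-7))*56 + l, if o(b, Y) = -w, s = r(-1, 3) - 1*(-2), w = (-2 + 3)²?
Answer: 3584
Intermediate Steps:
w = 1 (w = 1² = 1)
s = 2 (s = 0 - 1*(-2) = 0 + 2 = 2)
o(b, Y) = -1 (o(b, Y) = -1*1 = -1)
l = 0 (l = 12 - (-12)*(-1) = 12 - 4*3 = 12 - 12 = 0)
(57 - 1*(-7))*56 + l = (57 - 1*(-7))*56 + 0 = (57 + 7)*56 + 0 = 64*56 + 0 = 3584 + 0 = 3584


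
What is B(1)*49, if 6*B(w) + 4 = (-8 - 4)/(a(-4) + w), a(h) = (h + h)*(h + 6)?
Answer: -392/15 ≈ -26.133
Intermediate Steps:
a(h) = 2*h*(6 + h) (a(h) = (2*h)*(6 + h) = 2*h*(6 + h))
B(w) = -⅔ - 2/(-16 + w) (B(w) = -⅔ + ((-8 - 4)/(2*(-4)*(6 - 4) + w))/6 = -⅔ + (-12/(2*(-4)*2 + w))/6 = -⅔ + (-12/(-16 + w))/6 = -⅔ - 2/(-16 + w))
B(1)*49 = (2*(13 - 1*1)/(3*(-16 + 1)))*49 = ((⅔)*(13 - 1)/(-15))*49 = ((⅔)*(-1/15)*12)*49 = -8/15*49 = -392/15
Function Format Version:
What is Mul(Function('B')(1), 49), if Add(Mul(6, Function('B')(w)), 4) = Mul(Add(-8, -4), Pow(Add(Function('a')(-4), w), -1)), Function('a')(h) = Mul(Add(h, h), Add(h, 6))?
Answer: Rational(-392, 15) ≈ -26.133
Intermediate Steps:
Function('a')(h) = Mul(2, h, Add(6, h)) (Function('a')(h) = Mul(Mul(2, h), Add(6, h)) = Mul(2, h, Add(6, h)))
Function('B')(w) = Add(Rational(-2, 3), Mul(-2, Pow(Add(-16, w), -1))) (Function('B')(w) = Add(Rational(-2, 3), Mul(Rational(1, 6), Mul(Add(-8, -4), Pow(Add(Mul(2, -4, Add(6, -4)), w), -1)))) = Add(Rational(-2, 3), Mul(Rational(1, 6), Mul(-12, Pow(Add(Mul(2, -4, 2), w), -1)))) = Add(Rational(-2, 3), Mul(Rational(1, 6), Mul(-12, Pow(Add(-16, w), -1)))) = Add(Rational(-2, 3), Mul(-2, Pow(Add(-16, w), -1))))
Mul(Function('B')(1), 49) = Mul(Mul(Rational(2, 3), Pow(Add(-16, 1), -1), Add(13, Mul(-1, 1))), 49) = Mul(Mul(Rational(2, 3), Pow(-15, -1), Add(13, -1)), 49) = Mul(Mul(Rational(2, 3), Rational(-1, 15), 12), 49) = Mul(Rational(-8, 15), 49) = Rational(-392, 15)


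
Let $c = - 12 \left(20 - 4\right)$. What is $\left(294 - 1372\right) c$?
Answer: $206976$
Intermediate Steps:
$c = -192$ ($c = \left(-12\right) 16 = -192$)
$\left(294 - 1372\right) c = \left(294 - 1372\right) \left(-192\right) = \left(-1078\right) \left(-192\right) = 206976$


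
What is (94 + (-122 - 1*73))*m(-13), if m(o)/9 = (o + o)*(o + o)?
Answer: -614484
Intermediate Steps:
m(o) = 36*o² (m(o) = 9*((o + o)*(o + o)) = 9*((2*o)*(2*o)) = 9*(4*o²) = 36*o²)
(94 + (-122 - 1*73))*m(-13) = (94 + (-122 - 1*73))*(36*(-13)²) = (94 + (-122 - 73))*(36*169) = (94 - 195)*6084 = -101*6084 = -614484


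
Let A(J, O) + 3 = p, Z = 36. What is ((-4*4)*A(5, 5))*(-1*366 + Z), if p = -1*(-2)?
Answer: -5280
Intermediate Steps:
p = 2
A(J, O) = -1 (A(J, O) = -3 + 2 = -1)
((-4*4)*A(5, 5))*(-1*366 + Z) = (-4*4*(-1))*(-1*366 + 36) = (-16*(-1))*(-366 + 36) = 16*(-330) = -5280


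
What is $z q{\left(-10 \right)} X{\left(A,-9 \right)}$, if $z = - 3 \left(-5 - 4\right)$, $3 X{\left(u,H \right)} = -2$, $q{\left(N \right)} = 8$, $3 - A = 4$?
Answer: $-144$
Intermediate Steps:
$A = -1$ ($A = 3 - 4 = -1$)
$X{\left(u,H \right)} = - \frac{2}{3}$ ($X{\left(u,H \right)} = \frac{1}{3} \left(-2\right) = - \frac{2}{3}$)
$z = 27$ ($z = \left(-3\right) \left(-9\right) = 27$)
$z q{\left(-10 \right)} X{\left(A,-9 \right)} = 27 \cdot 8 \left(- \frac{2}{3}\right) = 216 \left(- \frac{2}{3}\right) = -144$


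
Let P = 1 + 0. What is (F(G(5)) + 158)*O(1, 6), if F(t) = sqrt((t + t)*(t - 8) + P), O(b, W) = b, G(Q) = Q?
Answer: 158 + I*sqrt(29) ≈ 158.0 + 5.3852*I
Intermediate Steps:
P = 1
F(t) = sqrt(1 + 2*t*(-8 + t)) (F(t) = sqrt((t + t)*(t - 8) + 1) = sqrt((2*t)*(-8 + t) + 1) = sqrt(2*t*(-8 + t) + 1) = sqrt(1 + 2*t*(-8 + t)))
(F(G(5)) + 158)*O(1, 6) = (sqrt(1 - 16*5 + 2*5**2) + 158)*1 = (sqrt(1 - 80 + 2*25) + 158)*1 = (sqrt(1 - 80 + 50) + 158)*1 = (sqrt(-29) + 158)*1 = (I*sqrt(29) + 158)*1 = (158 + I*sqrt(29))*1 = 158 + I*sqrt(29)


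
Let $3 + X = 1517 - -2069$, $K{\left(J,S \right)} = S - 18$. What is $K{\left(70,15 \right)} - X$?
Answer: $-3586$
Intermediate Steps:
$K{\left(J,S \right)} = -18 + S$ ($K{\left(J,S \right)} = S - 18 = -18 + S$)
$X = 3583$ ($X = -3 + \left(1517 - -2069\right) = -3 + \left(1517 + 2069\right) = -3 + 3586 = 3583$)
$K{\left(70,15 \right)} - X = \left(-18 + 15\right) - 3583 = -3 - 3583 = -3586$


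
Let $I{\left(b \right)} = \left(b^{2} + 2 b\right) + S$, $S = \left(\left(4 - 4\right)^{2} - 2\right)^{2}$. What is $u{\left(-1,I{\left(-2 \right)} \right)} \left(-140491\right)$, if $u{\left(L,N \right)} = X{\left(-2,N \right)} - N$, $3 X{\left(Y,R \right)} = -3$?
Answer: $702455$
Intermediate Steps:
$X{\left(Y,R \right)} = -1$ ($X{\left(Y,R \right)} = \frac{1}{3} \left(-3\right) = -1$)
$S = 4$ ($S = \left(0^{2} - 2\right)^{2} = \left(0 - 2\right)^{2} = \left(-2\right)^{2} = 4$)
$I{\left(b \right)} = 4 + b^{2} + 2 b$ ($I{\left(b \right)} = \left(b^{2} + 2 b\right) + 4 = 4 + b^{2} + 2 b$)
$u{\left(L,N \right)} = -1 - N$
$u{\left(-1,I{\left(-2 \right)} \right)} \left(-140491\right) = \left(-1 - \left(4 + \left(-2\right)^{2} + 2 \left(-2\right)\right)\right) \left(-140491\right) = \left(-1 - \left(4 + 4 - 4\right)\right) \left(-140491\right) = \left(-1 - 4\right) \left(-140491\right) = \left(-5\right) \left(-140491\right) = 702455$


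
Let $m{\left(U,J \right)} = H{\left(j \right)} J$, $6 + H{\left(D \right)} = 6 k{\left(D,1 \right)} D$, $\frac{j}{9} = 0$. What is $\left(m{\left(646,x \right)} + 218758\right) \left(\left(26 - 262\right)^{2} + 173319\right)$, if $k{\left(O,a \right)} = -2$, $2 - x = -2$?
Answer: $50093367010$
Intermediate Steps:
$x = 4$ ($x = 2 - -2 = 2 + 2 = 4$)
$j = 0$ ($j = 9 \cdot 0 = 0$)
$H{\left(D \right)} = -6 - 12 D$ ($H{\left(D \right)} = -6 + 6 \left(-2\right) D = -6 - 12 D$)
$m{\left(U,J \right)} = - 6 J$ ($m{\left(U,J \right)} = \left(-6 - 0\right) J = \left(-6 + 0\right) J = - 6 J$)
$\left(m{\left(646,x \right)} + 218758\right) \left(\left(26 - 262\right)^{2} + 173319\right) = \left(\left(-6\right) 4 + 218758\right) \left(\left(26 - 262\right)^{2} + 173319\right) = \left(-24 + 218758\right) \left(\left(-236\right)^{2} + 173319\right) = 218734 \left(55696 + 173319\right) = 218734 \cdot 229015 = 50093367010$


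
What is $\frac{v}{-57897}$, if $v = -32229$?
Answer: $\frac{3581}{6433} \approx 0.55666$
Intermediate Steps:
$\frac{v}{-57897} = - \frac{32229}{-57897} = \left(-32229\right) \left(- \frac{1}{57897}\right) = \frac{3581}{6433}$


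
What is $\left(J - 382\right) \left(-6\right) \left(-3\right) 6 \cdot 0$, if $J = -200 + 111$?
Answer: $0$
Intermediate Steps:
$J = -89$
$\left(J - 382\right) \left(-6\right) \left(-3\right) 6 \cdot 0 = \left(-89 - 382\right) \left(-6\right) \left(-3\right) 6 \cdot 0 = - 471 \cdot 18 \cdot 0 = \left(-471\right) 0 = 0$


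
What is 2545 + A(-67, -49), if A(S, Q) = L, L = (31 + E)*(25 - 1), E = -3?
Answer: 3217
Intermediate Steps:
L = 672 (L = (31 - 3)*(25 - 1) = 28*24 = 672)
A(S, Q) = 672
2545 + A(-67, -49) = 2545 + 672 = 3217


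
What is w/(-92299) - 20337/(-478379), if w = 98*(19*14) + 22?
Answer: -10603823347/44153903321 ≈ -0.24016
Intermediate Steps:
w = 26090 (w = 98*266 + 22 = 26068 + 22 = 26090)
w/(-92299) - 20337/(-478379) = 26090/(-92299) - 20337/(-478379) = 26090*(-1/92299) - 20337*(-1/478379) = -26090/92299 + 20337/478379 = -10603823347/44153903321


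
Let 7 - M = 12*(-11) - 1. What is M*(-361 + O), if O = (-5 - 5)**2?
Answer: -36540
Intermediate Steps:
M = 140 (M = 7 - (12*(-11) - 1) = 7 - (-132 - 1) = 7 - 1*(-133) = 7 + 133 = 140)
O = 100 (O = (-10)**2 = 100)
M*(-361 + O) = 140*(-361 + 100) = 140*(-261) = -36540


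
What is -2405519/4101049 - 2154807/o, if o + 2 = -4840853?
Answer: -2807799586202/19852583556895 ≈ -0.14143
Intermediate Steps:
o = -4840855 (o = -2 - 4840853 = -4840855)
-2405519/4101049 - 2154807/o = -2405519/4101049 - 2154807/(-4840855) = -2405519*1/4101049 - 2154807*(-1/4840855) = -2405519/4101049 + 2154807/4840855 = -2807799586202/19852583556895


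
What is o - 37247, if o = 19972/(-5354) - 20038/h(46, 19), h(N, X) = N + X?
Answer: -6535455051/174005 ≈ -37559.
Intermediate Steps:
o = -54290816/174005 (o = 19972/(-5354) - 20038/(46 + 19) = 19972*(-1/5354) - 20038/65 = -9986/2677 - 20038*1/65 = -9986/2677 - 20038/65 = -54290816/174005 ≈ -312.01)
o - 37247 = -54290816/174005 - 37247 = -6535455051/174005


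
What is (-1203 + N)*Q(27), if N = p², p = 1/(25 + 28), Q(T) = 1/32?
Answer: -1689613/44944 ≈ -37.594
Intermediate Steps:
Q(T) = 1/32
p = 1/53 ≈ 0.018868
N = 1/2809 (N = (1/53)² = 1/2809 ≈ 0.00035600)
(-1203 + N)*Q(27) = (-1203 + 1/2809)*(1/32) = -3379226/2809*1/32 = -1689613/44944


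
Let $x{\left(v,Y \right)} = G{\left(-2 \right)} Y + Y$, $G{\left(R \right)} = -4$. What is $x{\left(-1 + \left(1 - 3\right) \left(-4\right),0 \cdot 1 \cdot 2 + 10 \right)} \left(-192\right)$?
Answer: $5760$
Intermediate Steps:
$x{\left(v,Y \right)} = - 3 Y$ ($x{\left(v,Y \right)} = - 4 Y + Y = - 3 Y$)
$x{\left(-1 + \left(1 - 3\right) \left(-4\right),0 \cdot 1 \cdot 2 + 10 \right)} \left(-192\right) = - 3 \left(0 \cdot 1 \cdot 2 + 10\right) \left(-192\right) = - 3 \left(0 \cdot 2 + 10\right) \left(-192\right) = - 3 \left(0 + 10\right) \left(-192\right) = \left(-3\right) 10 \left(-192\right) = \left(-30\right) \left(-192\right) = 5760$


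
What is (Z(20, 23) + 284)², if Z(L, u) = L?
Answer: 92416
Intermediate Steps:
(Z(20, 23) + 284)² = (20 + 284)² = 304² = 92416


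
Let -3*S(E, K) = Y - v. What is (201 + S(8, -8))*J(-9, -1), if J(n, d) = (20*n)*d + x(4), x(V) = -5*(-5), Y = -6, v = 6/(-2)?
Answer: 41410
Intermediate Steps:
v = -3 (v = 6*(-½) = -3)
S(E, K) = 1 (S(E, K) = -(-6 - 1*(-3))/3 = -(-6 + 3)/3 = -⅓*(-3) = 1)
x(V) = 25
J(n, d) = 25 + 20*d*n (J(n, d) = (20*n)*d + 25 = 20*d*n + 25 = 25 + 20*d*n)
(201 + S(8, -8))*J(-9, -1) = (201 + 1)*(25 + 20*(-1)*(-9)) = 202*(25 + 180) = 202*205 = 41410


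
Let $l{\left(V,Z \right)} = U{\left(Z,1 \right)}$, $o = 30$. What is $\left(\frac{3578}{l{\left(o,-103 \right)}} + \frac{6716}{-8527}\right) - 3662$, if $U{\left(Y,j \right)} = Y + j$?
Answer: $- \frac{1608116893}{434877} \approx -3697.9$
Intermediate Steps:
$l{\left(V,Z \right)} = 1 + Z$ ($l{\left(V,Z \right)} = Z + 1 = 1 + Z$)
$\left(\frac{3578}{l{\left(o,-103 \right)}} + \frac{6716}{-8527}\right) - 3662 = \left(\frac{3578}{1 - 103} + \frac{6716}{-8527}\right) - 3662 = \left(\frac{3578}{-102} + 6716 \left(- \frac{1}{8527}\right)\right) - 3662 = \left(3578 \left(- \frac{1}{102}\right) - \frac{6716}{8527}\right) - 3662 = \left(- \frac{1789}{51} - \frac{6716}{8527}\right) - 3662 = - \frac{15597319}{434877} - 3662 = - \frac{1608116893}{434877}$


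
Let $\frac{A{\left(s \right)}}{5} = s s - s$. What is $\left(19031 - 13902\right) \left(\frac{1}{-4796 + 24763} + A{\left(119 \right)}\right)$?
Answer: $\frac{7190258271159}{19967} \approx 3.6011 \cdot 10^{8}$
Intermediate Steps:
$A{\left(s \right)} = - 5 s + 5 s^{2}$ ($A{\left(s \right)} = 5 \left(s s - s\right) = 5 \left(s^{2} - s\right) = - 5 s + 5 s^{2}$)
$\left(19031 - 13902\right) \left(\frac{1}{-4796 + 24763} + A{\left(119 \right)}\right) = \left(19031 - 13902\right) \left(\frac{1}{-4796 + 24763} + 5 \cdot 119 \left(-1 + 119\right)\right) = 5129 \left(\frac{1}{19967} + 5 \cdot 119 \cdot 118\right) = 5129 \left(\frac{1}{19967} + 70210\right) = 5129 \cdot \frac{1401883071}{19967} = \frac{7190258271159}{19967}$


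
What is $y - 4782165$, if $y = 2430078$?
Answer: $-2352087$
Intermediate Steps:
$y - 4782165 = 2430078 - 4782165 = -2352087$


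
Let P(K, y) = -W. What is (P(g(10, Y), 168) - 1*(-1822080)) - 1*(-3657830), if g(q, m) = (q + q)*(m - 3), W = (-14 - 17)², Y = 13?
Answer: 5478949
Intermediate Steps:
W = 961 (W = (-31)² = 961)
g(q, m) = 2*q*(-3 + m) (g(q, m) = (2*q)*(-3 + m) = 2*q*(-3 + m))
P(K, y) = -961 (P(K, y) = -1*961 = -961)
(P(g(10, Y), 168) - 1*(-1822080)) - 1*(-3657830) = (-961 - 1*(-1822080)) - 1*(-3657830) = (-961 + 1822080) + 3657830 = 1821119 + 3657830 = 5478949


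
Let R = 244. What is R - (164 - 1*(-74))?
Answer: 6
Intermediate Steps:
R - (164 - 1*(-74)) = 244 - (164 - 1*(-74)) = 244 - (164 + 74) = 244 - 1*238 = 244 - 238 = 6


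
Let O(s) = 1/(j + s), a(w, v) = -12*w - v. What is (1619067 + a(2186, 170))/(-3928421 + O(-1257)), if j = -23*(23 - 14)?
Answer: -466332312/1150241669 ≈ -0.40542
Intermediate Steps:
j = -207 (j = -23*9 = -207)
a(w, v) = -v - 12*w
O(s) = 1/(-207 + s)
(1619067 + a(2186, 170))/(-3928421 + O(-1257)) = (1619067 + (-1*170 - 12*2186))/(-3928421 + 1/(-207 - 1257)) = (1619067 + (-170 - 26232))/(-3928421 + 1/(-1464)) = (1619067 - 26402)/(-3928421 - 1/1464) = 1592665/(-5751208345/1464) = 1592665*(-1464/5751208345) = -466332312/1150241669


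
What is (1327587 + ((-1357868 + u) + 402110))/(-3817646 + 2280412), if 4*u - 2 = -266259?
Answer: -1221059/6148936 ≈ -0.19858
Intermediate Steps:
u = -266257/4 (u = 1/2 + (1/4)*(-266259) = 1/2 - 266259/4 = -266257/4 ≈ -66564.)
(1327587 + ((-1357868 + u) + 402110))/(-3817646 + 2280412) = (1327587 + ((-1357868 - 266257/4) + 402110))/(-3817646 + 2280412) = (1327587 + (-5697729/4 + 402110))/(-1537234) = (1327587 - 4089289/4)*(-1/1537234) = (1221059/4)*(-1/1537234) = -1221059/6148936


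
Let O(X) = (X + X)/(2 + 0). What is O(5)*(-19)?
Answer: -95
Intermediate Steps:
O(X) = X (O(X) = (2*X)/2 = (2*X)*(½) = X)
O(5)*(-19) = 5*(-19) = -95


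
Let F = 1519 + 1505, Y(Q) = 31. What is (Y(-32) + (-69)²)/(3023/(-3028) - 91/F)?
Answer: -1567099008/336325 ≈ -4659.5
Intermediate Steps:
F = 3024
(Y(-32) + (-69)²)/(3023/(-3028) - 91/F) = (31 + (-69)²)/(3023/(-3028) - 91/3024) = (31 + 4761)/(3023*(-1/3028) - 91*1/3024) = 4792/(-3023/3028 - 13/432) = 4792/(-336325/327024) = 4792*(-327024/336325) = -1567099008/336325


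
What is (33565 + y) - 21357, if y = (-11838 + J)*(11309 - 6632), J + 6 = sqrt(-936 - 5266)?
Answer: -55382180 + 4677*I*sqrt(6202) ≈ -5.5382e+7 + 3.6833e+5*I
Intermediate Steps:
J = -6 + I*sqrt(6202) (J = -6 + sqrt(-936 - 5266) = -6 + sqrt(-6202) = -6 + I*sqrt(6202) ≈ -6.0 + 78.753*I)
y = -55394388 + 4677*I*sqrt(6202) (y = (-11838 + (-6 + I*sqrt(6202)))*(11309 - 6632) = (-11844 + I*sqrt(6202))*4677 = -55394388 + 4677*I*sqrt(6202) ≈ -5.5394e+7 + 3.6833e+5*I)
(33565 + y) - 21357 = (33565 + (-55394388 + 4677*I*sqrt(6202))) - 21357 = (-55360823 + 4677*I*sqrt(6202)) - 21357 = -55382180 + 4677*I*sqrt(6202)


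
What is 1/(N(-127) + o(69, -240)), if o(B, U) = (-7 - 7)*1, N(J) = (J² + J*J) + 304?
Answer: 1/32548 ≈ 3.0724e-5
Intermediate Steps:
N(J) = 304 + 2*J² (N(J) = (J² + J²) + 304 = 2*J² + 304 = 304 + 2*J²)
o(B, U) = -14 (o(B, U) = -14*1 = -14)
1/(N(-127) + o(69, -240)) = 1/((304 + 2*(-127)²) - 14) = 1/((304 + 2*16129) - 14) = 1/((304 + 32258) - 14) = 1/(32562 - 14) = 1/32548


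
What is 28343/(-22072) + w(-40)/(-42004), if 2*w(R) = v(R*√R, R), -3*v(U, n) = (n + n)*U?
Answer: -28343/22072 + 800*I*√10/31503 ≈ -1.2841 + 0.080304*I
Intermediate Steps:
v(U, n) = -2*U*n/3 (v(U, n) = -(n + n)*U/3 = -2*n*U/3 = -2*U*n/3)
w(R) = -R^(5/2)/3 (w(R) = (-2*R*√R*R/3)/2 = (-2*R^(3/2)*R/3)/2 = (-2*R^(5/2)/3)/2 = -R^(5/2)/3)
28343/(-22072) + w(-40)/(-42004) = 28343/(-22072) - 3200*I*√10/3/(-42004) = 28343*(-1/22072) - 3200*I*√10/3*(-1/42004) = -28343/22072 - 3200*I*√10/3*(-1/42004) = -28343/22072 + 800*I*√10/31503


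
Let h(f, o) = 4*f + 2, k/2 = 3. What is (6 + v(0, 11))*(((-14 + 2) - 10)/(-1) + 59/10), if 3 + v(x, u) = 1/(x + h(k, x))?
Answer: 22041/260 ≈ 84.773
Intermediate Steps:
k = 6 (k = 2*3 = 6)
h(f, o) = 2 + 4*f
v(x, u) = -3 + 1/(26 + x) (v(x, u) = -3 + 1/(x + (2 + 4*6)) = -3 + 1/(x + (2 + 24)) = -3 + 1/(x + 26) = -3 + 1/(26 + x))
(6 + v(0, 11))*(((-14 + 2) - 10)/(-1) + 59/10) = (6 + (-77 - 3*0)/(26 + 0))*(((-14 + 2) - 10)/(-1) + 59/10) = (6 + (-77 + 0)/26)*((-12 - 10)*(-1) + 59*(⅒)) = (6 + (1/26)*(-77))*(-22*(-1) + 59/10) = (6 - 77/26)*(22 + 59/10) = (79/26)*(279/10) = 22041/260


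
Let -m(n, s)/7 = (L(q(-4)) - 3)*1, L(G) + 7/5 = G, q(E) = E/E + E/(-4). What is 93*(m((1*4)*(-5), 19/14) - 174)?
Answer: -73098/5 ≈ -14620.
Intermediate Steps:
q(E) = 1 - E/4 (q(E) = 1 + E*(-1/4) = 1 - E/4)
L(G) = -7/5 + G
m(n, s) = 84/5 (m(n, s) = -7*((-7/5 + (1 - 1/4*(-4))) - 3) = -7*((-7/5 + (1 + 1)) - 3) = -7*((-7/5 + 2) - 3) = -7*(3/5 - 3) = -(-84)/5 = -7*(-12/5) = 84/5)
93*(m((1*4)*(-5), 19/14) - 174) = 93*(84/5 - 174) = 93*(-786/5) = -73098/5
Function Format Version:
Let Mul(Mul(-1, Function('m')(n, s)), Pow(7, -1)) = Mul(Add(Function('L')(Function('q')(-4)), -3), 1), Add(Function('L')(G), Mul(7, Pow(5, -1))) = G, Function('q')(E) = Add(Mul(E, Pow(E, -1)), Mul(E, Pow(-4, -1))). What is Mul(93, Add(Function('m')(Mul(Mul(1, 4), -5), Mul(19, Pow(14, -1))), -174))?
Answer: Rational(-73098, 5) ≈ -14620.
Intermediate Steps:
Function('q')(E) = Add(1, Mul(Rational(-1, 4), E)) (Function('q')(E) = Add(1, Mul(E, Rational(-1, 4))) = Add(1, Mul(Rational(-1, 4), E)))
Function('L')(G) = Add(Rational(-7, 5), G)
Function('m')(n, s) = Rational(84, 5) (Function('m')(n, s) = Mul(-7, Mul(Add(Add(Rational(-7, 5), Add(1, Mul(Rational(-1, 4), -4))), -3), 1)) = Mul(-7, Mul(Add(Add(Rational(-7, 5), Add(1, 1)), -3), 1)) = Mul(-7, Mul(Add(Add(Rational(-7, 5), 2), -3), 1)) = Mul(-7, Mul(Add(Rational(3, 5), -3), 1)) = Mul(-7, Mul(Rational(-12, 5), 1)) = Mul(-7, Rational(-12, 5)) = Rational(84, 5))
Mul(93, Add(Function('m')(Mul(Mul(1, 4), -5), Mul(19, Pow(14, -1))), -174)) = Mul(93, Add(Rational(84, 5), -174)) = Mul(93, Rational(-786, 5)) = Rational(-73098, 5)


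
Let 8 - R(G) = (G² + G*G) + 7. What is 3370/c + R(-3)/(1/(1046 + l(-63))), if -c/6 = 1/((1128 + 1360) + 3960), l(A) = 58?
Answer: -10921184/3 ≈ -3.6404e+6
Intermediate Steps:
c = -3/3224 (c = -6/((1128 + 1360) + 3960) = -6/(2488 + 3960) = -6/6448 = -6*1/6448 = -3/3224 ≈ -0.00093052)
R(G) = 1 - 2*G² (R(G) = 8 - ((G² + G*G) + 7) = 8 - ((G² + G²) + 7) = 8 - (2*G² + 7) = 8 - (7 + 2*G²) = 8 + (-7 - 2*G²) = 1 - 2*G²)
3370/c + R(-3)/(1/(1046 + l(-63))) = 3370/(-3/3224) + (1 - 2*(-3)²)/(1/(1046 + 58)) = 3370*(-3224/3) + (1 - 2*9)/(1/1104) = -10864880/3 + (1 - 18)/(1/1104) = -10864880/3 - 17*1104 = -10864880/3 - 18768 = -10921184/3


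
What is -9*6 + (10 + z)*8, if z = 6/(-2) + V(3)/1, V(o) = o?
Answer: 26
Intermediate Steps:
z = 0 (z = 6/(-2) + 3/1 = 6*(-½) + 3*1 = -3 + 3 = 0)
-9*6 + (10 + z)*8 = -9*6 + (10 + 0)*8 = -54 + 10*8 = -54 + 80 = 26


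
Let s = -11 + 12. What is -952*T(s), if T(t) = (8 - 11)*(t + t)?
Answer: 5712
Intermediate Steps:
s = 1
T(t) = -6*t
-952*T(s) = -(-5712) = -952*(-6) = 5712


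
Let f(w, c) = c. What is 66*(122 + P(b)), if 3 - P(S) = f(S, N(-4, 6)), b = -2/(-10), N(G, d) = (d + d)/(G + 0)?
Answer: 8448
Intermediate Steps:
N(G, d) = 2*d/G (N(G, d) = (2*d)/G = 2*d/G)
b = 1/5 (b = -2*(-1/10) = 1/5 ≈ 0.20000)
P(S) = 6 (P(S) = 3 - 2*6/(-4) = 3 - 2*6*(-1)/4 = 3 - 1*(-3) = 3 + 3 = 6)
66*(122 + P(b)) = 66*(122 + 6) = 66*128 = 8448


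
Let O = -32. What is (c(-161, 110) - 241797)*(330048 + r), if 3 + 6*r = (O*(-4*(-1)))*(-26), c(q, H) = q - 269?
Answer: -480484626151/6 ≈ -8.0081e+10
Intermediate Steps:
c(q, H) = -269 + q
r = 3325/6 (r = -½ + (-(-128)*(-1)*(-26))/6 = -½ + (-32*4*(-26))/6 = -½ + (-128*(-26))/6 = -½ + (⅙)*3328 = -½ + 1664/3 = 3325/6 ≈ 554.17)
(c(-161, 110) - 241797)*(330048 + r) = ((-269 - 161) - 241797)*(330048 + 3325/6) = (-430 - 241797)*(1983613/6) = -242227*1983613/6 = -480484626151/6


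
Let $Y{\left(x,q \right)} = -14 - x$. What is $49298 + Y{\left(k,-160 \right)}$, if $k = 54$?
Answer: $49230$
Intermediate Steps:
$49298 + Y{\left(k,-160 \right)} = 49298 - 68 = 49230$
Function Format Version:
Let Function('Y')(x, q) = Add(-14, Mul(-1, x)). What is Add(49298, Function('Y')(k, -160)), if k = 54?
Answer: 49230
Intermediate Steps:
Add(49298, Function('Y')(k, -160)) = Add(49298, Add(-14, Mul(-1, 54))) = Add(49298, Add(-14, -54)) = Add(49298, -68) = 49230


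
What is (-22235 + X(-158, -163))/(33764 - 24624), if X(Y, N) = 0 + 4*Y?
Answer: -22867/9140 ≈ -2.5019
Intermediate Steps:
X(Y, N) = 4*Y
(-22235 + X(-158, -163))/(33764 - 24624) = (-22235 + 4*(-158))/(33764 - 24624) = (-22235 - 632)/9140 = -22867*1/9140 = -22867/9140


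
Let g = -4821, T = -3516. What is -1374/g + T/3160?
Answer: -1050733/1269530 ≈ -0.82765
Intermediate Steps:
-1374/g + T/3160 = -1374/(-4821) - 3516/3160 = -1374*(-1/4821) - 3516*1/3160 = 458/1607 - 879/790 = -1050733/1269530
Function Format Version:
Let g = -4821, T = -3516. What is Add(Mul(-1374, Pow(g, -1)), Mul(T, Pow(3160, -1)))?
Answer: Rational(-1050733, 1269530) ≈ -0.82765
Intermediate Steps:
Add(Mul(-1374, Pow(g, -1)), Mul(T, Pow(3160, -1))) = Add(Mul(-1374, Pow(-4821, -1)), Mul(-3516, Pow(3160, -1))) = Add(Mul(-1374, Rational(-1, 4821)), Mul(-3516, Rational(1, 3160))) = Add(Rational(458, 1607), Rational(-879, 790)) = Rational(-1050733, 1269530)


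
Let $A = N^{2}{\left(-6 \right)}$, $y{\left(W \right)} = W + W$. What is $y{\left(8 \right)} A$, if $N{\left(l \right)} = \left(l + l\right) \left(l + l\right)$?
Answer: $331776$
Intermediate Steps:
$N{\left(l \right)} = 4 l^{2}$ ($N{\left(l \right)} = 2 l 2 l = 4 l^{2}$)
$y{\left(W \right)} = 2 W$
$A = 20736$ ($A = \left(4 \left(-6\right)^{2}\right)^{2} = \left(4 \cdot 36\right)^{2} = 144^{2} = 20736$)
$y{\left(8 \right)} A = 2 \cdot 8 \cdot 20736 = 16 \cdot 20736 = 331776$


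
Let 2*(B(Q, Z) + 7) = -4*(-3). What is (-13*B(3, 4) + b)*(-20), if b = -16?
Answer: 60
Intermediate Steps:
B(Q, Z) = -1 (B(Q, Z) = -7 + (-4*(-3))/2 = -7 + (½)*12 = -7 + 6 = -1)
(-13*B(3, 4) + b)*(-20) = (-13*(-1) - 16)*(-20) = (13 - 16)*(-20) = -3*(-20) = 60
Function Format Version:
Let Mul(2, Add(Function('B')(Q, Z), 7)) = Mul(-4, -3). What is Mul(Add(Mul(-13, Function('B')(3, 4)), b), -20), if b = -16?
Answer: 60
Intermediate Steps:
Function('B')(Q, Z) = -1 (Function('B')(Q, Z) = Add(-7, Mul(Rational(1, 2), Mul(-4, -3))) = Add(-7, Mul(Rational(1, 2), 12)) = Add(-7, 6) = -1)
Mul(Add(Mul(-13, Function('B')(3, 4)), b), -20) = Mul(Add(Mul(-13, -1), -16), -20) = Mul(Add(13, -16), -20) = Mul(-3, -20) = 60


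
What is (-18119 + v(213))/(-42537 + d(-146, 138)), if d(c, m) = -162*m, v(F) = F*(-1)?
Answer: 18332/64893 ≈ 0.28250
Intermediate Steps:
v(F) = -F
(-18119 + v(213))/(-42537 + d(-146, 138)) = (-18119 - 1*213)/(-42537 - 162*138) = (-18119 - 213)/(-42537 - 22356) = -18332/(-64893) = -18332*(-1/64893) = 18332/64893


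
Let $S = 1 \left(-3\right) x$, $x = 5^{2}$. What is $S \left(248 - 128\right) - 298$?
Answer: $-9298$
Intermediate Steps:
$x = 25$
$S = -75$ ($S = 1 \left(-3\right) 25 = \left(-3\right) 25 = -75$)
$S \left(248 - 128\right) - 298 = - 75 \left(248 - 128\right) - 298 = \left(-75\right) 120 - 298 = -9000 - 298 = -9298$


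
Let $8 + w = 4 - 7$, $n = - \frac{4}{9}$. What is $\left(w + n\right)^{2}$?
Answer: $\frac{10609}{81} \approx 130.98$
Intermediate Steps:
$n = - \frac{4}{9}$ ($n = \left(-4\right) \frac{1}{9} = - \frac{4}{9} \approx -0.44444$)
$w = -11$ ($w = -8 + \left(4 - 7\right) = -8 - 3 = -11$)
$\left(w + n\right)^{2} = \left(-11 - \frac{4}{9}\right)^{2} = \left(- \frac{103}{9}\right)^{2} = \frac{10609}{81}$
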